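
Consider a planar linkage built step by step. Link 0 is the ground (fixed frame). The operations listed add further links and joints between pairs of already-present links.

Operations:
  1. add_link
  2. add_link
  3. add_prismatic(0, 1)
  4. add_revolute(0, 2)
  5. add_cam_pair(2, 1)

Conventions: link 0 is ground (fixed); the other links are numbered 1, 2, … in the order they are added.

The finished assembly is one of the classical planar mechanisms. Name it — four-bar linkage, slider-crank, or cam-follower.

links: 3 (incl. ground); joints: 1 revolute, 1 prismatic, 1 higher (cam) pair, forming one closed loop
3 links, revolute + prismatic + higher pair in one loop → cam-follower

cam-follower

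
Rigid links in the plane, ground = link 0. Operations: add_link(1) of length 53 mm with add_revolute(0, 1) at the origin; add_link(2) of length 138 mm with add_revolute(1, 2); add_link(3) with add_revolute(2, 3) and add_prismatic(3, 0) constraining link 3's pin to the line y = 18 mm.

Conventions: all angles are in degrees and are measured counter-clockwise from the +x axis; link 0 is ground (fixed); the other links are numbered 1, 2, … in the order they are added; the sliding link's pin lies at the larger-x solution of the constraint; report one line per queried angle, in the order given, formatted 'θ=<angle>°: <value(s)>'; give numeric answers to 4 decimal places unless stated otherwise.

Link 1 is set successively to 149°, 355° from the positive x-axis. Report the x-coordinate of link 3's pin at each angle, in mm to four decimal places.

geometry: r = 53 mm, L = 138 mm, e = 18 mm
θ=149°: crank pin P = (r cos θ, r sin θ) = (-45.429867, 27.297018)
θ=149°: h = r sin θ − e = 27.297018 − 18 = 9.297018
θ=149°: x = r cos θ + √(L² − h²) = -45.429867 + 137.686475 = 92.256608
θ=355°: crank pin P = (r cos θ, r sin θ) = (52.798319, -4.619254)
θ=355°: h = r sin θ − e = -4.619254 − 18 = -22.619254
θ=355°: x = r cos θ + √(L² − h²) = 52.798319 + 136.133645 = 188.931964

θ=149°: 92.2566
θ=355°: 188.9320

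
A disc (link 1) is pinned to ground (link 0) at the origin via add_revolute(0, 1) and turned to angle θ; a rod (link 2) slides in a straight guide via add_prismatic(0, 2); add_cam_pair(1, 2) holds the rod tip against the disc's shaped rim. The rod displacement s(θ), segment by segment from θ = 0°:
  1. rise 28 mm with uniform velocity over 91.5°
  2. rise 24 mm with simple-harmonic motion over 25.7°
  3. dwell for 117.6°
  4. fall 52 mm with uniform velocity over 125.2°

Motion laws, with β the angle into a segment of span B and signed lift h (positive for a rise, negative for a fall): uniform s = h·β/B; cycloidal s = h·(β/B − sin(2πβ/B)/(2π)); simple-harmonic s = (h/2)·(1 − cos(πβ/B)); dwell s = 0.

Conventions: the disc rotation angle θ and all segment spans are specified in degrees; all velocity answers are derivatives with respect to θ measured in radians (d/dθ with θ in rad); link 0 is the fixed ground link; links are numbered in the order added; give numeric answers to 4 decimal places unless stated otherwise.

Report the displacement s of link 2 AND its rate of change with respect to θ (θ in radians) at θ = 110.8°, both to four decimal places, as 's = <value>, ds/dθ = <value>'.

segment 1 (0° to 91.5°, uniform, h = 28) is passed completely: s = 0.0000 + (28) = 28.0000
θ = 110.8° falls in segment 2 (91.5° to 117.2°, simple-harmonic, h = 24): β = 110.8 − 91.5 = 19.3°, B = 25.7°; Δs = 24/2·(1 − cos(π·0.7510)) = 20.5112; s = 28.0000 + 20.5112 = 48.5112
velocity in seg [91.5°–117.2°] (simple-harmonic), θ in radians: β = 19.3° = 0.3368 rad, B = 25.7° = 0.4485 rad; ds/dθ = (πh/(2B)) sin(πβ/B) = (π·24/(2·0.4485)) sin(π·0.7510) = 59.248090 mm/rad

s = 48.5112, ds/dθ = 59.2481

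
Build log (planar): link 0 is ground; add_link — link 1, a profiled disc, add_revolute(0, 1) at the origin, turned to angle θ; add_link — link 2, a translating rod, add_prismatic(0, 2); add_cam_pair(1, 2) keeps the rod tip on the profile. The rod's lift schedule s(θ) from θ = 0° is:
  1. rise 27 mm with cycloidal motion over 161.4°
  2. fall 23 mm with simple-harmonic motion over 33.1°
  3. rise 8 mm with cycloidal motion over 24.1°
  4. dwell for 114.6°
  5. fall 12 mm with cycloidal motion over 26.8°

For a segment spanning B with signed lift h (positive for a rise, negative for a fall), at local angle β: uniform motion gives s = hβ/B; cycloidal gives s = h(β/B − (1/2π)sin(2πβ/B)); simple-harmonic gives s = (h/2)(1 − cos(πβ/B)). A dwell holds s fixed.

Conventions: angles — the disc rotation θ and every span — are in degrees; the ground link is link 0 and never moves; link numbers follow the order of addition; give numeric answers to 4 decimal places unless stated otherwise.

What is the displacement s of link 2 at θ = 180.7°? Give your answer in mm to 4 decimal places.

seg 1 [0°–161.4°] cycloidal, h=27: full span → s += 27 → s = 27.0000
seg 2 [161.4°–194.5°] simple-harmonic, h=-23: θ=180.7° here. β=19.3, B=33.1. -23/2·(1 − cos(π·0.5831)) = -14.4676 → s = 12.5324

12.5324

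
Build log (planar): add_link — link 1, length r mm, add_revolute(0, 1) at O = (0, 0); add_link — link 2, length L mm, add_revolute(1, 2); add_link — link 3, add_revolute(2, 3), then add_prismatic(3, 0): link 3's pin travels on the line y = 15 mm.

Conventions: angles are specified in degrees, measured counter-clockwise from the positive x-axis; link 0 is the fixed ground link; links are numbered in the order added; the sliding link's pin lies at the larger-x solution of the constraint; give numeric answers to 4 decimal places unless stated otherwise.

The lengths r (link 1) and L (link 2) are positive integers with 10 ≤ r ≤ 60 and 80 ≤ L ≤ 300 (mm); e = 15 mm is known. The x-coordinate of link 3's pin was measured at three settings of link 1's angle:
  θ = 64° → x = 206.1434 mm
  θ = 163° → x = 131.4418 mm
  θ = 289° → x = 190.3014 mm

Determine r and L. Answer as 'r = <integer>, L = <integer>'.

constraint per measurement: (x − r cos θ)² + (r sin θ − e)² = L²
subtracting the θ₁ and θ₂ equations cancels the r² and L² terms:
r = (x₁² − x₂²) / (2[(x₁cos θ₁ + e sin θ₁) − (x₂cos θ₂ + e sin θ₂)]) = 56.0000 → r = 56
L² = (x₁ − r cos θ₁)² + (r sin θ₁ − e)² = 34224.9877 → L = 185.0000 → L = 185
check at θ₃=289°: x = 190.3014 (printed 190.3014) ✓

r = 56, L = 185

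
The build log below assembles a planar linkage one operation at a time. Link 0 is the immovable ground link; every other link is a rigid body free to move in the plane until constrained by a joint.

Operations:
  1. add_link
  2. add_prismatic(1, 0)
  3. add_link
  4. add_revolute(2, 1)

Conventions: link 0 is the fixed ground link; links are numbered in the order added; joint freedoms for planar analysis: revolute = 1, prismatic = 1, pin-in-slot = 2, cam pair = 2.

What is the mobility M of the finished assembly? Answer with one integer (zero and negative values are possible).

(L,J1,J2)=(1,0,0); link0 fixed
link1: (2,0,0)
P 1-0 [J1]: (2,1,0)
link2: (3,1,0)
R 2-1 [J1]: (3,2,0)
Grübler: 3·2 − 2·2 − 0 = 2

M = 2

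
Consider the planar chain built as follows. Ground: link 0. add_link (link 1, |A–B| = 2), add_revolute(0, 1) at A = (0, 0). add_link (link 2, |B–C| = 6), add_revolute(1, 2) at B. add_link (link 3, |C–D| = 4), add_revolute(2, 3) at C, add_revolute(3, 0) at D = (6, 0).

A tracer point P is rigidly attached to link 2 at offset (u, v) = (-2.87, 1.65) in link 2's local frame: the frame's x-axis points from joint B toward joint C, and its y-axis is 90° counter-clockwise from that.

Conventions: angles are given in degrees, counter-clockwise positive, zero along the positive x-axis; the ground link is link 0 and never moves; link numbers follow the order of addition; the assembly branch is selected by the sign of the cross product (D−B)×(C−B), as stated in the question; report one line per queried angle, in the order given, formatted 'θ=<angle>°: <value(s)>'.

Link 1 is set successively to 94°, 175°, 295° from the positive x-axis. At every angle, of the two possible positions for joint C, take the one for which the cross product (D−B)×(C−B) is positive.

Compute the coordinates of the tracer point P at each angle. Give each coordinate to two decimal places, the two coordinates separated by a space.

A=(0,0), D=(6.00,0)
θ=94°: B = A + 2.00·(cos94°, sin94°) = (-0.1395, 1.9951)
θ=94°: |BD| = 6.4556
θ=94°: circle(B,6.00) ∩ circle(D,4.00): a=4.7768, h=3.6307
θ=94°:   candidates: C₊=(5.5255,3.9718) cross=23.438; C₋=(3.2814,-2.9341) cross=-23.438
θ=94°:   branch + wants cross > 0 → take C=(5.5255,3.9718) (cross=23.438)
θ=94°: ex = (C−B)/|BC| = (0.9442,0.3294); ey = (-0.3294,0.9442)
θ=94°: P = B + -2.87·ex + 1.65·ey = (-3.3929,2.6075)
θ=175°: B = A + 2.00·(cos175°, sin175°) = (-1.9924, 0.1743)
θ=175°: |BD| = 7.9943
θ=175°: circle(B,6.00) ∩ circle(D,4.00): a=5.2480, h=2.9083
θ=175°:   candidates: C₊=(3.3178,2.9675) cross=23.250; C₋=(3.1910,-2.8477) cross=-23.250
θ=175°:   branch + wants cross > 0 → take C=(3.3178,2.9675) (cross=23.250)
θ=175°: ex = (C−B)/|BC| = (0.8850,0.4655); ey = (-0.4655,0.8850)
θ=175°: P = B + -2.87·ex + 1.65·ey = (-5.3006,0.2986)
θ=295°: B = A + 2.00·(cos295°, sin295°) = (0.8452, -1.8126)
θ=295°: |BD| = 5.4642
θ=295°: circle(B,6.00) ∩ circle(D,4.00): a=4.5622, h=3.8970
θ=295°:   candidates: C₊=(3.8564,3.3771) cross=21.294; C₋=(6.4418,-3.9755) cross=-21.294
θ=295°:   branch + wants cross > 0 → take C=(3.8564,3.3771) (cross=21.294)
θ=295°: ex = (C−B)/|BC| = (0.5019,0.8650); ey = (-0.8650,0.5019)
θ=295°: P = B + -2.87·ex + 1.65·ey = (-2.0223,-3.4670)

θ=94°: -3.39 2.61
θ=175°: -5.30 0.30
θ=295°: -2.02 -3.47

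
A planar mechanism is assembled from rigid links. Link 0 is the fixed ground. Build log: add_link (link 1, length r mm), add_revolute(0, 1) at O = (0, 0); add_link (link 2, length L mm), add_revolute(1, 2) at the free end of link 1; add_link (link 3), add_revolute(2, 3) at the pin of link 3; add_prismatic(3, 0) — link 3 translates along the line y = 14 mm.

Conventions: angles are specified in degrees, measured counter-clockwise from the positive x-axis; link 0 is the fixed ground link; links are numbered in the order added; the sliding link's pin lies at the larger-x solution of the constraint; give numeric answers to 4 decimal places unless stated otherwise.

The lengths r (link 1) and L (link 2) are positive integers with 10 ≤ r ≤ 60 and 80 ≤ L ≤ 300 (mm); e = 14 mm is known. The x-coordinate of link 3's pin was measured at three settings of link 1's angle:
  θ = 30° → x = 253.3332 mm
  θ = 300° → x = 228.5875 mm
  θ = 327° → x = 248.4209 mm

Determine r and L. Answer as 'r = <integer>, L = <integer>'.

constraint per measurement: (x − r cos θ)² + (r sin θ − e)² = L²
subtracting the θ₁ and θ₂ equations cancels the r² and L² terms:
r = (x₁² − x₂²) / (2[(x₁cos θ₁ + e sin θ₁) − (x₂cos θ₂ + e sin θ₂)]) = 48.0000 → r = 48
L² = (x₁ − r cos θ₁)² + (r sin θ₁ − e)² = 44943.9835 → L = 212.0000 → L = 212
check at θ₃=327°: x = 248.4209 (printed 248.4209) ✓

r = 48, L = 212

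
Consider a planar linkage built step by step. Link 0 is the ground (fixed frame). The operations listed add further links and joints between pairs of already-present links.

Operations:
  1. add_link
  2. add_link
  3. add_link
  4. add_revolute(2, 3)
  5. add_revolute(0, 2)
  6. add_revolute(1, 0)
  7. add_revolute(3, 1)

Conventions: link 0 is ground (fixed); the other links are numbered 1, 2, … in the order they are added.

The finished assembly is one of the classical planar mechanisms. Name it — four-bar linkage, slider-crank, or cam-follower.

links: 4 (incl. ground); joints: 4 revolute, 0 prismatic, 0 higher (cam) pair, forming one closed loop
4 links in a single 4R loop → four-bar linkage

four-bar linkage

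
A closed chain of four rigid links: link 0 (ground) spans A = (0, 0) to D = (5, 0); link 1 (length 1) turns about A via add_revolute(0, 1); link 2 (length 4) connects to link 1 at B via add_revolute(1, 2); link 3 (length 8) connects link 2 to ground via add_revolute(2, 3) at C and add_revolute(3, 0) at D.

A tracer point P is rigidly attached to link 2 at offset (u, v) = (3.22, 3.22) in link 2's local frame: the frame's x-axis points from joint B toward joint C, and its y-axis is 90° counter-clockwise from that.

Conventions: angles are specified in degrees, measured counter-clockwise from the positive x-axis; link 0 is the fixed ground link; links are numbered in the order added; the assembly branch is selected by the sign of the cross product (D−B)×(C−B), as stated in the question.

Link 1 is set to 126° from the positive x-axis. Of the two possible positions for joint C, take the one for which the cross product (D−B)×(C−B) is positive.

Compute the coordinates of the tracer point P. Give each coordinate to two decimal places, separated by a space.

A=(0,0), D=(5.00,0)
B = A + 1.00·(cos126°, sin126°) = (-0.5878, 0.8090)
|BD| = 5.6460
circle(B,4.00) ∩ circle(D,8.00): a=-1.4277, h=3.7365
  candidates: C₊=(-1.4654,4.7116) cross=21.097; C₋=(-2.5362,-2.6844) cross=-21.097
  branch + wants cross > 0 → take C=(-1.4654,4.7116) (cross=21.097)
ex = (C−B)/|BC| = (-0.2194,0.9756); ey = (-0.9756,-0.2194)
P = B + 3.22·ex + 3.22·ey = (-4.4358,3.2441)

-4.44 3.24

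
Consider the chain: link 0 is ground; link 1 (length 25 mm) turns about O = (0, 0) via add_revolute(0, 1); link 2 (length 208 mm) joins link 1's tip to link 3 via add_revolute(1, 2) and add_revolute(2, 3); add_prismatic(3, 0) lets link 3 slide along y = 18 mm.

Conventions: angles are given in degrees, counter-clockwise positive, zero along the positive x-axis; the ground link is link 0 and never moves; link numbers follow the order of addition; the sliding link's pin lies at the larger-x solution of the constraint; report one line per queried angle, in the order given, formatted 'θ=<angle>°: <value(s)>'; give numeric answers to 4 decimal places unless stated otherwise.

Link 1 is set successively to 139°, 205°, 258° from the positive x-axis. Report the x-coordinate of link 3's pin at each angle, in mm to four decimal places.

geometry: r = 25 mm, L = 208 mm, e = 18 mm
θ=139°: crank pin P = (r cos θ, r sin θ) = (-18.867740, 16.401476)
θ=139°: h = r sin θ − e = 16.401476 − 18 = -1.598524
θ=139°: x = r cos θ + √(L² − h²) = -18.867740 + 207.993857 = 189.126118
θ=205°: crank pin P = (r cos θ, r sin θ) = (-22.657695, -10.565457)
θ=205°: h = r sin θ − e = -10.565457 − 18 = -28.565457
θ=205°: x = r cos θ + √(L² − h²) = -22.657695 + 206.029160 = 183.371465
θ=258°: crank pin P = (r cos θ, r sin θ) = (-5.197792, -24.453690)
θ=258°: h = r sin θ − e = -24.453690 − 18 = -42.453690
θ=258°: x = r cos θ + √(L² − h²) = -5.197792 + 203.621424 = 198.423631

θ=139°: 189.1261
θ=205°: 183.3715
θ=258°: 198.4236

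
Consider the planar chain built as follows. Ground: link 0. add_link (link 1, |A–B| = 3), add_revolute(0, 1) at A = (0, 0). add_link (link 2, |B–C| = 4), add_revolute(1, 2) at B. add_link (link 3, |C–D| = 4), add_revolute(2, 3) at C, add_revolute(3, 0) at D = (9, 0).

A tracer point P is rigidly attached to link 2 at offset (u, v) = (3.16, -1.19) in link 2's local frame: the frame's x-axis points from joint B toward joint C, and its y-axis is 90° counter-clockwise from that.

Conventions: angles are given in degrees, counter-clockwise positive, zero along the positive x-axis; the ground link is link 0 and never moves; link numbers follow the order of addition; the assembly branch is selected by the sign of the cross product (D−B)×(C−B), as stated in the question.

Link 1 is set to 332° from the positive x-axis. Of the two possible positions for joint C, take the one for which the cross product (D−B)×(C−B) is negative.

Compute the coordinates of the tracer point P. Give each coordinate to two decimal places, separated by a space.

A=(0,0), D=(9.00,0)
B = A + 3.00·(cos332°, sin332°) = (2.6488, -1.4084)
|BD| = 6.5054
circle(B,4.00) ∩ circle(D,4.00): a=3.2527, h=2.3280
  candidates: C₊=(5.3204,1.5686) cross=15.145; C₋=(6.3284,-2.9770) cross=-15.145
  branch - wants cross < 0 → take C=(6.3284,-2.9770) (cross=-15.145)
ex = (C−B)/|BC| = (0.9199,-0.3922); ey = (0.3922,0.9199)
P = B + 3.16·ex + -1.19·ey = (5.0891,-3.7423)

5.09 -3.74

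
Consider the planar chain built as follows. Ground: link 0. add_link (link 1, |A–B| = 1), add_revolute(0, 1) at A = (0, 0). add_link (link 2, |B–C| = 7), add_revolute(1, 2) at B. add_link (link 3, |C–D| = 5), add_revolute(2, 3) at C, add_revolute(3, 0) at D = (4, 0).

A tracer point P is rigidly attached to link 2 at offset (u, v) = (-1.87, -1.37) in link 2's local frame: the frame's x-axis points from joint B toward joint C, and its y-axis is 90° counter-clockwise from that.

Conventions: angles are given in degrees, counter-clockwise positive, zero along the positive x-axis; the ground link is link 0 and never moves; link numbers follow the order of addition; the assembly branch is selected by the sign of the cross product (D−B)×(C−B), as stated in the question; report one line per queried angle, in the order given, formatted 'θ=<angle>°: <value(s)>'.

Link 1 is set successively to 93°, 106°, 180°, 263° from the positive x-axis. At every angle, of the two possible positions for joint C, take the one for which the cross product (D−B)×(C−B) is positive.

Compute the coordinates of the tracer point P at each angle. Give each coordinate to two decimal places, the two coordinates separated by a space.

A=(0,0), D=(4.00,0)
θ=93°: B = A + 1.00·(cos93°, sin93°) = (-0.0523, 0.9986)
θ=93°: |BD| = 4.1736
θ=93°: circle(B,7.00) ∩ circle(D,5.00): a=4.9620, h=4.9374
θ=93°:   candidates: C₊=(5.9470,4.6054) cross=20.607; C₋=(3.5841,-4.9827) cross=-20.607
θ=93°:   branch + wants cross > 0 → take C=(5.9470,4.6054) (cross=20.607)
θ=93°: ex = (C−B)/|BC| = (0.8570,0.5152); ey = (-0.5152,0.8570)
θ=93°: P = B + -1.87·ex + -1.37·ey = (-0.9491,-1.1390)
θ=106°: B = A + 1.00·(cos106°, sin106°) = (-0.2756, 0.9613)
θ=106°: |BD| = 4.3824
θ=106°: circle(B,7.00) ∩ circle(D,5.00): a=4.9294, h=4.9700
θ=106°:   candidates: C₊=(5.6239,4.7289) cross=21.780; C₋=(3.4436,-4.9689) cross=-21.780
θ=106°:   branch + wants cross > 0 → take C=(5.6239,4.7289) (cross=21.780)
θ=106°: ex = (C−B)/|BC| = (0.8428,0.5382); ey = (-0.5382,0.8428)
θ=106°: P = B + -1.87·ex + -1.37·ey = (-1.1143,-1.1999)
θ=180°: B = A + 1.00·(cos180°, sin180°) = (-1.0000, 0.0000)
θ=180°: |BD| = 5.0000
θ=180°: circle(B,7.00) ∩ circle(D,5.00): a=4.9000, h=4.9990
θ=180°:   candidates: C₊=(3.9000,4.9990) cross=24.995; C₋=(3.9000,-4.9990) cross=-24.995
θ=180°:   branch + wants cross > 0 → take C=(3.9000,4.9990) (cross=24.995)
θ=180°: ex = (C−B)/|BC| = (0.7000,0.7141); ey = (-0.7141,0.7000)
θ=180°: P = B + -1.87·ex + -1.37·ey = (-1.3306,-2.2944)
θ=263°: B = A + 1.00·(cos263°, sin263°) = (-0.1219, -0.9925)
θ=263°: |BD| = 4.2397
θ=263°: circle(B,7.00) ∩ circle(D,5.00): a=4.9502, h=4.9493
θ=263°:   candidates: C₊=(3.5321,4.9781) cross=20.983; C₋=(5.8495,-4.6454) cross=-20.983
θ=263°:   branch + wants cross > 0 → take C=(3.5321,4.9781) (cross=20.983)
θ=263°: ex = (C−B)/|BC| = (0.5220,0.8529); ey = (-0.8529,0.5220)
θ=263°: P = B + -1.87·ex + -1.37·ey = (0.0705,-3.3027)

θ=93°: -0.95 -1.14
θ=106°: -1.11 -1.20
θ=180°: -1.33 -2.29
θ=263°: 0.07 -3.30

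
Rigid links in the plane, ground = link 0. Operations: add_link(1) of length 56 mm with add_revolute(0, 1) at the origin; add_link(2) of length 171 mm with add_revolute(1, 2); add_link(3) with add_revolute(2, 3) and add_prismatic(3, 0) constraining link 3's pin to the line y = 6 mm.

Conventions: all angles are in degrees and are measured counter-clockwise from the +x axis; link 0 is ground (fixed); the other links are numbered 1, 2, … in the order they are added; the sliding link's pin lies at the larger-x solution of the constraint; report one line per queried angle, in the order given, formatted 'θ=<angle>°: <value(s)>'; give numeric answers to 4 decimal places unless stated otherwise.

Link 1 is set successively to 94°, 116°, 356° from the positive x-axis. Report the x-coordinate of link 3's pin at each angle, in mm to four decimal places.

geometry: r = 56 mm, L = 171 mm, e = 6 mm
θ=94°: crank pin P = (r cos θ, r sin θ) = (-3.906363, 55.863587)
θ=94°: h = r sin θ − e = 55.863587 − 6 = 49.863587
θ=94°: x = r cos θ + √(L² − h²) = -3.906363 + 163.568404 = 159.662041
θ=116°: crank pin P = (r cos θ, r sin θ) = (-24.548784, 50.332467)
θ=116°: h = r sin θ − e = 50.332467 − 6 = 44.332467
θ=116°: x = r cos θ + √(L² − h²) = -24.548784 + 165.153360 = 140.604576
θ=356°: crank pin P = (r cos θ, r sin θ) = (55.863587, -3.906363)
θ=356°: h = r sin θ − e = -3.906363 − 6 = -9.906363
θ=356°: x = r cos θ + √(L² − h²) = 55.863587 + 170.712811 = 226.576398

θ=94°: 159.6620
θ=116°: 140.6046
θ=356°: 226.5764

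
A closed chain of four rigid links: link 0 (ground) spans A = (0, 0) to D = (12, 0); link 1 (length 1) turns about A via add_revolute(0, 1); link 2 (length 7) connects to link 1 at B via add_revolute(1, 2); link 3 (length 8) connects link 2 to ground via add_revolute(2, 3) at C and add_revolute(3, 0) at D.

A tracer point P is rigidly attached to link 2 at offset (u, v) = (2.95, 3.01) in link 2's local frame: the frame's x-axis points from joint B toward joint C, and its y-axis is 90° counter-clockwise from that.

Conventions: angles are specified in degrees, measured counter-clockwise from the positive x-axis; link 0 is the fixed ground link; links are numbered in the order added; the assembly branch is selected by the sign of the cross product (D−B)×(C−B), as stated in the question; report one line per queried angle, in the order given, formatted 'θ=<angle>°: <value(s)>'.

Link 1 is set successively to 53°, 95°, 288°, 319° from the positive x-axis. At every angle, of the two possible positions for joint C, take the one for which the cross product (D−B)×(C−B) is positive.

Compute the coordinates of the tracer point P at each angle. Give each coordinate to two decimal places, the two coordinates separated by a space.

A=(0,0), D=(12.00,0)
θ=53°: B = A + 1.00·(cos53°, sin53°) = (0.6018, 0.7986)
θ=53°: |BD| = 11.4261
θ=53°: circle(B,7.00) ∩ circle(D,8.00): a=5.0567, h=4.8405
θ=53°:   candidates: C₊=(5.9844,5.2738) cross=55.308; C₋=(5.3078,-4.3834) cross=-55.308
θ=53°:   branch + wants cross > 0 → take C=(5.9844,5.2738) (cross=55.308)
θ=53°: ex = (C−B)/|BC| = (0.7689,0.6393); ey = (-0.6393,0.7689)
θ=53°: P = B + 2.95·ex + 3.01·ey = (0.9459,4.9991)
θ=95°: B = A + 1.00·(cos95°, sin95°) = (-0.0872, 0.9962)
θ=95°: |BD| = 12.1281
θ=95°: circle(B,7.00) ∩ circle(D,8.00): a=5.4457, h=4.3983
θ=95°:   candidates: C₊=(5.7014,4.9323) cross=53.343; C₋=(4.9788,-3.8345) cross=-53.343
θ=95°:   branch + wants cross > 0 → take C=(5.7014,4.9323) (cross=53.343)
θ=95°: ex = (C−B)/|BC| = (0.8269,0.5623); ey = (-0.5623,0.8269)
θ=95°: P = B + 2.95·ex + 3.01·ey = (0.6598,5.1440)
θ=288°: B = A + 1.00·(cos288°, sin288°) = (0.3090, -0.9511)
θ=288°: |BD| = 11.7296
θ=288°: circle(B,7.00) ∩ circle(D,8.00): a=5.2254, h=4.6578
θ=288°:   candidates: C₊=(5.1395,4.1151) cross=54.634; C₋=(5.8949,-5.1699) cross=-54.634
θ=288°:   branch + wants cross > 0 → take C=(5.1395,4.1151) (cross=54.634)
θ=288°: ex = (C−B)/|BC| = (0.6901,0.7237); ey = (-0.7237,0.6901)
θ=288°: P = B + 2.95·ex + 3.01·ey = (0.1663,3.2611)
θ=319°: B = A + 1.00·(cos319°, sin319°) = (0.7547, -0.6561)
θ=319°: |BD| = 11.2644
θ=319°: circle(B,7.00) ∩ circle(D,8.00): a=4.9664, h=4.9330
θ=319°:   candidates: C₊=(5.4254,4.5579) cross=55.568; C₋=(6.0000,-5.2915) cross=-55.568
θ=319°:   branch + wants cross > 0 → take C=(5.4254,4.5579) (cross=55.568)
θ=319°: ex = (C−B)/|BC| = (0.6672,0.7448); ey = (-0.7448,0.6672)
θ=319°: P = B + 2.95·ex + 3.01·ey = (0.4811,3.5496)

θ=53°: 0.95 5.00
θ=95°: 0.66 5.14
θ=288°: 0.17 3.26
θ=319°: 0.48 3.55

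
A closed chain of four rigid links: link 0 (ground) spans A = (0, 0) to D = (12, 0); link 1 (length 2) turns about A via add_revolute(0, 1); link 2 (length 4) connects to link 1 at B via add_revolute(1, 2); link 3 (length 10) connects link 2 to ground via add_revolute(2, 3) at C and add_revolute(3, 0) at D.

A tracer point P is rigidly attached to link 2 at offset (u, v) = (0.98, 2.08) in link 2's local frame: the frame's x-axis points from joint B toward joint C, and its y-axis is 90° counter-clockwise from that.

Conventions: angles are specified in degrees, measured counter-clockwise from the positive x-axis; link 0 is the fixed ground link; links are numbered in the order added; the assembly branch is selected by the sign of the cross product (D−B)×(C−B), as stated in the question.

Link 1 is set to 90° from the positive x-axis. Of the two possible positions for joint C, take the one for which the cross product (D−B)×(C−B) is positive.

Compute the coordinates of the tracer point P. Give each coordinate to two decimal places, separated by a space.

A=(0,0), D=(12.00,0)
B = A + 2.00·(cos90°, sin90°) = (0.0000, 2.0000)
|BD| = 12.1655
circle(B,4.00) ∩ circle(D,10.00): a=2.6304, h=3.0135
  candidates: C₊=(3.0900,4.5400) cross=36.661; C₋=(2.0992,-1.4049) cross=-36.661
  branch + wants cross > 0 → take C=(3.0900,4.5400) (cross=36.661)
ex = (C−B)/|BC| = (0.7725,0.6350); ey = (-0.6350,0.7725)
P = B + 0.98·ex + 2.08·ey = (-0.5638,4.2291)

-0.56 4.23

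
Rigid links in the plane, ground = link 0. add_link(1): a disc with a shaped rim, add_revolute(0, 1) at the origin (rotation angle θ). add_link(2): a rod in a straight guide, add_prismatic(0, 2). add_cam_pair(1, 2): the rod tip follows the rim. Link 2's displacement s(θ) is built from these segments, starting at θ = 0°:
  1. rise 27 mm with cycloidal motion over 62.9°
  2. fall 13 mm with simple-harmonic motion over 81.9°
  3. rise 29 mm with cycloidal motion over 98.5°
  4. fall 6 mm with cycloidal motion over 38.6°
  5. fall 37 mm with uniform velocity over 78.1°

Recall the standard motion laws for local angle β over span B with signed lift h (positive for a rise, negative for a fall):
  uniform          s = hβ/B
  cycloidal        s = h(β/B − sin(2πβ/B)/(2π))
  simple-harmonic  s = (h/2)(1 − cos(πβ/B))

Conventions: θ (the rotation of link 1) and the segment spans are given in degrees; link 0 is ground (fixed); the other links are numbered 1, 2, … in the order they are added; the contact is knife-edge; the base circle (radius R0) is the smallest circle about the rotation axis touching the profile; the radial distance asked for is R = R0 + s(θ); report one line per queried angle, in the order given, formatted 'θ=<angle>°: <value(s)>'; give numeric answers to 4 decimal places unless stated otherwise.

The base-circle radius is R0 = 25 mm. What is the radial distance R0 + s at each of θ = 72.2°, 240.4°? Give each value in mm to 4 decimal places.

segment 1 (0° to 62.9°, cycloidal, h = 27) is passed completely: s = 0.0000 + (27) = 27.0000
θ = 72.2° falls in segment 2 (62.9° to 144.8°, simple-harmonic, h = -13): β = 72.2 − 62.9 = 9.3°, B = 81.9°; Δs = -13/2·(1 − cos(π·0.1136)) = -0.4092; s = 27.0000 − 0.4092 = 26.5908
segment 2 (62.9° to 144.8°, simple-harmonic, h = -13) is passed completely: s = 27.0000 + (-13) = 14.0000
θ = 240.4° falls in segment 3 (144.8° to 243.3°, cycloidal, h = 29): β = 240.4 − 144.8 = 95.6°, B = 98.5°; Δs = 29·(0.9706 − sin(2π·0.9706)/(2π)) = 28.9951; s = 14.0000 + 28.9951 = 42.9951
θ=72.2°: R = R0 + s = 25 + 26.5908 = 51.5908
θ=240.4°: R = R0 + s = 25 + 42.9951 = 67.9951

θ=72.2°: 51.5908
θ=240.4°: 67.9951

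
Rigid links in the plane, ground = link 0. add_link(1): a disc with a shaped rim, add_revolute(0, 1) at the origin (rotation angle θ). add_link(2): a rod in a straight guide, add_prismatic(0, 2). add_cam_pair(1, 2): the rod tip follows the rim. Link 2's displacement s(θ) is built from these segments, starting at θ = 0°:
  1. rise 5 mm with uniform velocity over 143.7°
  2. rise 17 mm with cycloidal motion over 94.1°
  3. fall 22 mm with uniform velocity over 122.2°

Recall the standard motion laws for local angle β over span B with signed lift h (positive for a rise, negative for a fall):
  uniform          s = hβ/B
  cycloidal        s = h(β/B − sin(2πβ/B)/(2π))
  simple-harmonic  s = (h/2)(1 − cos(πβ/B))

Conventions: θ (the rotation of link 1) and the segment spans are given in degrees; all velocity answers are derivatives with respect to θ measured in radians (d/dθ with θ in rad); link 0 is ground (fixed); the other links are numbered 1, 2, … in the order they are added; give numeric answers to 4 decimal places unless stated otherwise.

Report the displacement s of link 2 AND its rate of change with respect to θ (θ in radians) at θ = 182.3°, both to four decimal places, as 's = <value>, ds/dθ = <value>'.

segment 1 (0° to 143.7°, uniform, h = 5) is passed completely: s = 0.0000 + (5) = 5.0000
θ = 182.3° falls in segment 2 (143.7° to 237.8°, cycloidal, h = 17): β = 182.3 − 143.7 = 38.6°, B = 94.1°; Δs = 17·(0.4102 − sin(2π·0.4102)/(2π)) = 5.5266; s = 5.0000 + 5.5266 = 10.5266
velocity in seg [143.7°–237.8°] (cycloidal), θ in radians: β = 38.6° = 0.6737 rad, B = 94.1° = 1.6424 rad; ds/dθ = (h/B)(1 − cos(2πβ/B)) = (17/1.6424)(1 − cos(2π·0.4102)) = 19.097651 mm/rad

s = 10.5266, ds/dθ = 19.0977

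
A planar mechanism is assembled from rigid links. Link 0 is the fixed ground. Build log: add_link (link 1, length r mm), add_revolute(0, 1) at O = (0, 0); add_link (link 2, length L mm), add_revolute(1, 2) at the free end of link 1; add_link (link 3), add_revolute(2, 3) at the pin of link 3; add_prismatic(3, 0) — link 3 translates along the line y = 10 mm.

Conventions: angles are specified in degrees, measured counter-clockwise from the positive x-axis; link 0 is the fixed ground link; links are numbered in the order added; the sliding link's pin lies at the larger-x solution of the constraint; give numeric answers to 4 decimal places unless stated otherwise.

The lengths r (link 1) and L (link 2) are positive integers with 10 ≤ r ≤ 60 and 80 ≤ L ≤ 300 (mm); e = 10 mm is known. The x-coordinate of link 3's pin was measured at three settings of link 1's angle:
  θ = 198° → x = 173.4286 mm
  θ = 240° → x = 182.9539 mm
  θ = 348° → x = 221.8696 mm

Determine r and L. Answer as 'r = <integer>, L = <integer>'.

constraint per measurement: (x − r cos θ)² + (r sin θ − e)² = L²
subtracting the θ₁ and θ₂ equations cancels the r² and L² terms:
r = (x₁² − x₂²) / (2[(x₁cos θ₁ + e sin θ₁) − (x₂cos θ₂ + e sin θ₂)]) = 24.9999 → r = 25
L² = (x₁ − r cos θ₁)² + (r sin θ₁ − e)² = 39204.0078 → L = 198.0000 → L = 198
check at θ₃=348°: x = 221.8696 (printed 221.8696) ✓

r = 25, L = 198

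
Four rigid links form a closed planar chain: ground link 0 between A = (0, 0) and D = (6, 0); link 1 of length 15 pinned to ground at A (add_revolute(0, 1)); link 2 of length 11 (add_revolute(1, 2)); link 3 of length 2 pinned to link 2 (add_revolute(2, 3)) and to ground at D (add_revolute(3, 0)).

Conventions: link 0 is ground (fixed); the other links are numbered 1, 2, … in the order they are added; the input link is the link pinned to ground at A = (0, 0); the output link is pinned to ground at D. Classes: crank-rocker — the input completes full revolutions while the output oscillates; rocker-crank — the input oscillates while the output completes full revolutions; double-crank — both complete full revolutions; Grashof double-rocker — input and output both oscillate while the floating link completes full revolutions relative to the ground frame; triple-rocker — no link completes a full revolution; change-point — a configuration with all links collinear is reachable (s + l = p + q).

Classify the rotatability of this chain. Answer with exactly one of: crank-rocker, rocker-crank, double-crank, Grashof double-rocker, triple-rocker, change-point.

lengths: ground=6, input=15, coupler=11, output=2
sorted: s=2 (shortest), l=15 (longest), p+q=17
s + l = 17 vs p + q = 17
s + l = p + q → change-point (collinear configuration reachable)

change-point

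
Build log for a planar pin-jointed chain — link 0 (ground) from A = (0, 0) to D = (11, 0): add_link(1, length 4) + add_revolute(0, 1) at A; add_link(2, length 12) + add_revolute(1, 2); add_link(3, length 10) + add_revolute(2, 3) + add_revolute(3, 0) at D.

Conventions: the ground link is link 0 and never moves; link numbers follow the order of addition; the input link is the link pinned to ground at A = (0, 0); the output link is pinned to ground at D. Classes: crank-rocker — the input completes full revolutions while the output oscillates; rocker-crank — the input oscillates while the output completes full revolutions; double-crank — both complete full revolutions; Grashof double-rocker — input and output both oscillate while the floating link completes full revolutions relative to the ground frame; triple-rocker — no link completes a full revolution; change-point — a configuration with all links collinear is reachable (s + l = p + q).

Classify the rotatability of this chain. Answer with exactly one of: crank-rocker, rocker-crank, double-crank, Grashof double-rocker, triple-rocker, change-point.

lengths: ground=11, input=4, coupler=12, output=10
sorted: s=4 (shortest), l=12 (longest), p+q=21
s + l = 16 vs p + q = 21
s + l < p + q (Grashof) with shortest = input link → crank-rocker

crank-rocker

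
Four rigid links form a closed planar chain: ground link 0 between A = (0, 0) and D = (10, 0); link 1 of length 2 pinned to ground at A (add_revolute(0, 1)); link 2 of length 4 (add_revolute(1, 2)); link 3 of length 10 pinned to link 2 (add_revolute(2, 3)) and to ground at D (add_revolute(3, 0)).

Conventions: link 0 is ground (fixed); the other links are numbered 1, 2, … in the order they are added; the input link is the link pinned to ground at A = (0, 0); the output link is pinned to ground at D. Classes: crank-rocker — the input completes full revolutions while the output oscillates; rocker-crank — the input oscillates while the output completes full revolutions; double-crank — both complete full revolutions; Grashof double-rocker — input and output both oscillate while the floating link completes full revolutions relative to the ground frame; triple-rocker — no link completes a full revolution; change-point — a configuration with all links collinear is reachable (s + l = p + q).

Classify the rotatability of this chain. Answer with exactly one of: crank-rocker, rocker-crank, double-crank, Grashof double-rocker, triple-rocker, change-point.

lengths: ground=10, input=2, coupler=4, output=10
sorted: s=2 (shortest), l=10 (longest), p+q=14
s + l = 12 vs p + q = 14
s + l < p + q (Grashof) with shortest = input link → crank-rocker

crank-rocker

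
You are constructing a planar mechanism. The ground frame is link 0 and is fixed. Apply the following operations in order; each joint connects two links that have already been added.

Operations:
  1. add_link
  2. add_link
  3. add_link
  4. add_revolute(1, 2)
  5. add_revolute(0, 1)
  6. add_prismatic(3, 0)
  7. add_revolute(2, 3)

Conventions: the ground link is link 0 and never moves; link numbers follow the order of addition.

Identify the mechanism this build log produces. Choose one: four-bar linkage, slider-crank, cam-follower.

links: 4 (incl. ground); joints: 3 revolute, 1 prismatic, 0 higher (cam) pair, forming one closed loop
4 links, 3 revolutes + 1 prismatic in one loop → slider-crank

slider-crank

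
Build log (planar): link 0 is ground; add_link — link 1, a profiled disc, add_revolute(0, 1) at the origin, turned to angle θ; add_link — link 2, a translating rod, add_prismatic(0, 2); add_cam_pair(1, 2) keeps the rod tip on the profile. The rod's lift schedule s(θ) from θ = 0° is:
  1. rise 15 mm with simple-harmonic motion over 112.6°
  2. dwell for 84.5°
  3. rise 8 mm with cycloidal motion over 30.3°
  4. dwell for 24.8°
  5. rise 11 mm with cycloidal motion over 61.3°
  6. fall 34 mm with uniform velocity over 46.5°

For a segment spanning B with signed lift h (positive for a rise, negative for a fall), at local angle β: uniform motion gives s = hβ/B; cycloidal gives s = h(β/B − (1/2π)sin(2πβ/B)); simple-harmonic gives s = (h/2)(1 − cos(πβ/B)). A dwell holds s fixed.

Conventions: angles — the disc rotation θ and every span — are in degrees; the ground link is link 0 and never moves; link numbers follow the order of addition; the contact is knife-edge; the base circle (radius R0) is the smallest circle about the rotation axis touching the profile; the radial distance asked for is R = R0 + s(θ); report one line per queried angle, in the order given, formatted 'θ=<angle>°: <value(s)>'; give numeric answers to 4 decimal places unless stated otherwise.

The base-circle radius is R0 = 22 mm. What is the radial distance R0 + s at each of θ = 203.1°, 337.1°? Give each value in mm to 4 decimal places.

seg 1 [0°–112.6°] simple-harmonic, h=15: full span → s += 15 → s = 15.0000
seg 2 [112.6°–197.1°] dwell: s stays 15.0000
seg 3 [197.1°–227.4°] cycloidal, h=8: θ=203.1° here. β=6, B=30.3. 8·(0.1980 − sin(2π·0.1980)/(2π)) = 0.3782 → s = 15.3782
seg 3 [197.1°–227.4°] cycloidal, h=8: full span → s += 8 → s = 23.0000
seg 4 [227.4°–252.2°] dwell: s stays 23.0000
seg 5 [252.2°–313.5°] cycloidal, h=11: full span → s += 11 → s = 34.0000
seg 6 [313.5°–360°] uniform, h=-34: θ=337.1° here. β=23.6, B=46.5. -34·23.6/46.5 = -17.2559 → s = 16.7441
θ=203.1°: R = R0 + s = 22 + 15.3782 = 37.3782
θ=337.1°: R = R0 + s = 22 + 16.7441 = 38.7441

θ=203.1°: 37.3782
θ=337.1°: 38.7441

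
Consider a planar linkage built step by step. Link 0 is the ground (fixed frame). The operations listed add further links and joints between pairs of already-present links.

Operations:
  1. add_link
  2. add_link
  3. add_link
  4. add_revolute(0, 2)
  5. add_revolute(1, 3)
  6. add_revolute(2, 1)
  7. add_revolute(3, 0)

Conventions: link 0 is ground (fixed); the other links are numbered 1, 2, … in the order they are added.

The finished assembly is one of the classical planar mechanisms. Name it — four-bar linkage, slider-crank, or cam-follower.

links: 4 (incl. ground); joints: 4 revolute, 0 prismatic, 0 higher (cam) pair, forming one closed loop
4 links in a single 4R loop → four-bar linkage

four-bar linkage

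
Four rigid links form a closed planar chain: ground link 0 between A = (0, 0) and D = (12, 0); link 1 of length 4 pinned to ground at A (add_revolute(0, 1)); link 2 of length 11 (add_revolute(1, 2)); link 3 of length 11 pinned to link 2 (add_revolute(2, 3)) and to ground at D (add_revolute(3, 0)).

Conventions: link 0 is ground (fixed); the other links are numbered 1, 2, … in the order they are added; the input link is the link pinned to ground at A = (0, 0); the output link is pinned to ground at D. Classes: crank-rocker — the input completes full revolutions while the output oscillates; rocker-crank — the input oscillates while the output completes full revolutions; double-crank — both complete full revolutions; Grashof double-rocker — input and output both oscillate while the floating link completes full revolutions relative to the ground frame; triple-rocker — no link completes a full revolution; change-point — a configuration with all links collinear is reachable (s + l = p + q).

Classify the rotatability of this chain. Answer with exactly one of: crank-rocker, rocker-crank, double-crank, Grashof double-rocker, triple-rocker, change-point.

lengths: ground=12, input=4, coupler=11, output=11
sorted: s=4 (shortest), l=12 (longest), p+q=22
s + l = 16 vs p + q = 22
s + l < p + q (Grashof) with shortest = input link → crank-rocker

crank-rocker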